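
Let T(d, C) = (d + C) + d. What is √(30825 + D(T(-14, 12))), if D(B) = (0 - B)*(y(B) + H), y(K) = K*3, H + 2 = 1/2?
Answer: 3*√3337 ≈ 173.30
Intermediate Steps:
T(d, C) = C + 2*d (T(d, C) = (C + d) + d = C + 2*d)
H = -3/2 (H = -2 + 1/2 = -2 + ½ = -3/2 ≈ -1.5000)
y(K) = 3*K
D(B) = -B*(-3/2 + 3*B) (D(B) = (0 - B)*(3*B - 3/2) = (-B)*(-3/2 + 3*B) = -B*(-3/2 + 3*B))
√(30825 + D(T(-14, 12))) = √(30825 + 3*(12 + 2*(-14))*(1 - 2*(12 + 2*(-14)))/2) = √(30825 + 3*(12 - 28)*(1 - 2*(12 - 28))/2) = √(30825 + (3/2)*(-16)*(1 - 2*(-16))) = √(30825 + (3/2)*(-16)*(1 + 32)) = √(30825 + (3/2)*(-16)*33) = √(30825 - 792) = √30033 = 3*√3337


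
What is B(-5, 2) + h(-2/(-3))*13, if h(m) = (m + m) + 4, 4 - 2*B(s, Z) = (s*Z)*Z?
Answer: 244/3 ≈ 81.333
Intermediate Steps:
B(s, Z) = 2 - s*Z²/2 (B(s, Z) = 2 - s*Z*Z/2 = 2 - Z*s*Z/2 = 2 - s*Z²/2)
h(m) = 4 + 2*m (h(m) = 2*m + 4 = 4 + 2*m)
B(-5, 2) + h(-2/(-3))*13 = (2 - ½*(-5)*2²) + (4 + 2*(-2/(-3)))*13 = (2 - ½*(-5)*4) + (4 + 2*(-2*(-⅓)))*13 = (2 + 10) + (4 + 2*(⅔))*13 = 12 + (4 + 4/3)*13 = 12 + (16/3)*13 = 12 + 208/3 = 244/3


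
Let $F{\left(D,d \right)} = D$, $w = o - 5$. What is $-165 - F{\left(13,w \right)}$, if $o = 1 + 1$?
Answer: $-178$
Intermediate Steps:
$o = 2$
$w = -3$ ($w = 2 - 5 = -3$)
$-165 - F{\left(13,w \right)} = -165 - 13 = -178$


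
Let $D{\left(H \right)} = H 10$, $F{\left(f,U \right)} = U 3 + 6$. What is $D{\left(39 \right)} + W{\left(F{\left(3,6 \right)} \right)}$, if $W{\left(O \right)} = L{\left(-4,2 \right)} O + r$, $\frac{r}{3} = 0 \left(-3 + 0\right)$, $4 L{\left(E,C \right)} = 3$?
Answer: $408$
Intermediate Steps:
$L{\left(E,C \right)} = \frac{3}{4}$ ($L{\left(E,C \right)} = \frac{1}{4} \cdot 3 = \frac{3}{4}$)
$F{\left(f,U \right)} = 6 + 3 U$ ($F{\left(f,U \right)} = 3 U + 6 = 6 + 3 U$)
$r = 0$ ($r = 3 \cdot 0 \left(-3 + 0\right) = 3 \cdot 0 \left(-3\right) = 3 \cdot 0 = 0$)
$D{\left(H \right)} = 10 H$
$W{\left(O \right)} = \frac{3 O}{4}$ ($W{\left(O \right)} = \frac{3 O}{4} + 0 = \frac{3 O}{4}$)
$D{\left(39 \right)} + W{\left(F{\left(3,6 \right)} \right)} = 10 \cdot 39 + \frac{3 \left(6 + 3 \cdot 6\right)}{4} = 390 + \frac{3 \left(6 + 18\right)}{4} = 390 + \frac{3}{4} \cdot 24 = 390 + 18 = 408$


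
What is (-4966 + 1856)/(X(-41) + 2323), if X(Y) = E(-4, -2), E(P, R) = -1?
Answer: -1555/1161 ≈ -1.3394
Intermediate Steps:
X(Y) = -1
(-4966 + 1856)/(X(-41) + 2323) = (-4966 + 1856)/(-1 + 2323) = -3110/2322 = -3110*1/2322 = -1555/1161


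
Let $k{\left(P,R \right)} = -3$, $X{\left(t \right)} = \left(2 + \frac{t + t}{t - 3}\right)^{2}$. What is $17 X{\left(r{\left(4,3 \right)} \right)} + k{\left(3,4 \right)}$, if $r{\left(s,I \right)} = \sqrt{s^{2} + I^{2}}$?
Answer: $830$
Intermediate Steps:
$r{\left(s,I \right)} = \sqrt{I^{2} + s^{2}}$
$X{\left(t \right)} = \left(2 + \frac{2 t}{-3 + t}\right)^{2}$
$17 X{\left(r{\left(4,3 \right)} \right)} + k{\left(3,4 \right)} = 17 \frac{4 \left(-3 + 2 \sqrt{3^{2} + 4^{2}}\right)^{2}}{\left(-3 + \sqrt{3^{2} + 4^{2}}\right)^{2}} - 3 = 17 \frac{4 \left(-3 + 2 \sqrt{9 + 16}\right)^{2}}{\left(-3 + \sqrt{9 + 16}\right)^{2}} - 3 = 17 \frac{4 \left(-3 + 2 \sqrt{25}\right)^{2}}{\left(-3 + \sqrt{25}\right)^{2}} - 3 = 17 \frac{4 \left(-3 + 2 \cdot 5\right)^{2}}{\left(-3 + 5\right)^{2}} - 3 = 17 \frac{4 \left(-3 + 10\right)^{2}}{4} - 3 = 17 \cdot 4 \cdot \frac{1}{4} \cdot 7^{2} - 3 = 17 \cdot 4 \cdot \frac{1}{4} \cdot 49 - 3 = 17 \cdot 49 - 3 = 833 - 3 = 830$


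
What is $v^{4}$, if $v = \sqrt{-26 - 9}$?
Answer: $1225$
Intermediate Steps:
$v = i \sqrt{35}$ ($v = \sqrt{-26 + \left(-11 + 2\right)} = \sqrt{-26 - 9} = \sqrt{-35} = i \sqrt{35} \approx 5.9161 i$)
$v^{4} = \left(i \sqrt{35}\right)^{4} = 1225$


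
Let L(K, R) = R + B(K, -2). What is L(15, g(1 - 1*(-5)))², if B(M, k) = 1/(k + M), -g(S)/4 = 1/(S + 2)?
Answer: 121/676 ≈ 0.17899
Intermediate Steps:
g(S) = -4/(2 + S) (g(S) = -4/(S + 2) = -4/(2 + S))
B(M, k) = 1/(M + k)
L(K, R) = R + 1/(-2 + K) (L(K, R) = R + 1/(K - 2) = R + 1/(-2 + K))
L(15, g(1 - 1*(-5)))² = ((1 + (-4/(2 + (1 - 1*(-5))))*(-2 + 15))/(-2 + 15))² = ((1 - 4/(2 + (1 + 5))*13)/13)² = ((1 - 4/(2 + 6)*13)/13)² = ((1 - 4/8*13)/13)² = ((1 - 4*⅛*13)/13)² = ((1 - ½*13)/13)² = ((1 - 13/2)/13)² = ((1/13)*(-11/2))² = (-11/26)² = 121/676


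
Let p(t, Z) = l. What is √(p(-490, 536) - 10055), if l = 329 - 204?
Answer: I*√9930 ≈ 99.649*I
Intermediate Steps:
l = 125
p(t, Z) = 125
√(p(-490, 536) - 10055) = √(125 - 10055) = √(-9930) = I*√9930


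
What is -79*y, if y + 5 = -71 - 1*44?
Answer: 9480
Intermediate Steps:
y = -120 (y = -5 + (-71 - 1*44) = -5 + (-71 - 44) = -5 - 115 = -120)
-79*y = -79*(-120) = 9480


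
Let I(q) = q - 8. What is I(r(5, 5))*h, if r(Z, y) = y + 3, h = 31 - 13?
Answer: 0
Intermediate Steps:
h = 18
r(Z, y) = 3 + y
I(q) = -8 + q
I(r(5, 5))*h = (-8 + (3 + 5))*18 = (-8 + 8)*18 = 0*18 = 0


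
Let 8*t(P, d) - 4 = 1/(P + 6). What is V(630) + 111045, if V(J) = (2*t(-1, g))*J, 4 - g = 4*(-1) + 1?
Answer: 223413/2 ≈ 1.1171e+5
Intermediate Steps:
g = 7 (g = 4 - (4*(-1) + 1) = 4 - (-4 + 1) = 4 - 1*(-3) = 4 + 3 = 7)
t(P, d) = ½ + 1/(8*(6 + P)) (t(P, d) = ½ + 1/(8*(P + 6)) = ½ + 1/(8*(6 + P)))
V(J) = 21*J/20 (V(J) = (2*((25 + 4*(-1))/(8*(6 - 1))))*J = (2*((⅛)*(25 - 4)/5))*J = (2*((⅛)*(⅕)*21))*J = (2*(21/40))*J = 21*J/20)
V(630) + 111045 = (21/20)*630 + 111045 = 1323/2 + 111045 = 223413/2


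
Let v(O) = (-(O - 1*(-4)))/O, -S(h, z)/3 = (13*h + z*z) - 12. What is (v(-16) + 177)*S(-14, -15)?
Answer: -65565/4 ≈ -16391.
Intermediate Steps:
S(h, z) = 36 - 39*h - 3*z² (S(h, z) = -3*((13*h + z*z) - 12) = -3*((13*h + z²) - 12) = -3*((z² + 13*h) - 12) = -3*(-12 + z² + 13*h) = 36 - 39*h - 3*z²)
v(O) = (-4 - O)/O (v(O) = (-(O + 4))/O = (-(4 + O))/O = (-4 - O)/O)
(v(-16) + 177)*S(-14, -15) = ((-4 - 1*(-16))/(-16) + 177)*(36 - 39*(-14) - 3*(-15)²) = (-(-4 + 16)/16 + 177)*(36 + 546 - 3*225) = (-1/16*12 + 177)*(36 + 546 - 675) = (-¾ + 177)*(-93) = (705/4)*(-93) = -65565/4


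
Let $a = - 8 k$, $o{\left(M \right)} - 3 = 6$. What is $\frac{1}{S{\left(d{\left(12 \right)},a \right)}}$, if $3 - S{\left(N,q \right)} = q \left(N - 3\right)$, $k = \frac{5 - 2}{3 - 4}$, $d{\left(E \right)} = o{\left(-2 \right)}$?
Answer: $- \frac{1}{141} \approx -0.0070922$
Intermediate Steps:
$o{\left(M \right)} = 9$ ($o{\left(M \right)} = 3 + 6 = 9$)
$d{\left(E \right)} = 9$
$k = -3$ ($k = \frac{3}{-1} = 3 \left(-1\right) = -3$)
$a = 24$ ($a = \left(-8\right) \left(-3\right) = 24$)
$S{\left(N,q \right)} = 3 - q \left(-3 + N\right)$ ($S{\left(N,q \right)} = 3 - q \left(N - 3\right) = 3 - q \left(-3 + N\right)$)
$\frac{1}{S{\left(d{\left(12 \right)},a \right)}} = \frac{1}{3 + 3 \cdot 24 - 9 \cdot 24} = \frac{1}{3 + 72 - 216} = \frac{1}{-141} = - \frac{1}{141}$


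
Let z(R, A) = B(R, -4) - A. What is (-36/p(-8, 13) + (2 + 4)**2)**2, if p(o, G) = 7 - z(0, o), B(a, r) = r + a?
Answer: 576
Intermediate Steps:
B(a, r) = a + r
z(R, A) = -4 + R - A (z(R, A) = (R - 4) - A = (-4 + R) - A = -4 + R - A)
p(o, G) = 11 + o (p(o, G) = 7 - (-4 + 0 - o) = 7 - (-4 - o) = 7 + (4 + o) = 11 + o)
(-36/p(-8, 13) + (2 + 4)**2)**2 = (-36/(11 - 8) + (2 + 4)**2)**2 = (-36/3 + 6**2)**2 = (-36*1/3 + 36)**2 = (-12 + 36)**2 = 24**2 = 576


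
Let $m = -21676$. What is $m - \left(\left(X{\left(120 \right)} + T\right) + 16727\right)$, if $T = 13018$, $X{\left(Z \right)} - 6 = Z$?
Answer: $-51547$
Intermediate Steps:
$X{\left(Z \right)} = 6 + Z$
$m - \left(\left(X{\left(120 \right)} + T\right) + 16727\right) = -21676 - \left(\left(\left(6 + 120\right) + 13018\right) + 16727\right) = -21676 - \left(\left(126 + 13018\right) + 16727\right) = -21676 - \left(13144 + 16727\right) = -21676 - 29871 = -51547$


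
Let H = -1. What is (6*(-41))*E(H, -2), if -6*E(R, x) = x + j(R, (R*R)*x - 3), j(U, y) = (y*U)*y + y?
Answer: -1312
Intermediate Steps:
j(U, y) = y + U*y² (j(U, y) = (U*y)*y + y = U*y² + y = y + U*y²)
E(R, x) = -x/6 - (1 + R*(-3 + x*R²))*(-3 + x*R²)/6 (E(R, x) = -(x + ((R*R)*x - 3)*(1 + R*((R*R)*x - 3)))/6 = -(x + (R²*x - 3)*(1 + R*(R²*x - 3)))/6 = -(x + (x*R² - 3)*(1 + R*(x*R² - 3)))/6 = -(x + (-3 + x*R²)*(1 + R*(-3 + x*R²)))/6 = -(x + (1 + R*(-3 + x*R²))*(-3 + x*R²))/6 = -x/6 - (1 + R*(-3 + x*R²))*(-3 + x*R²)/6)
(6*(-41))*E(H, -2) = (6*(-41))*(-⅙*(-2) - (1 - (-3 - 2*(-1)²))*(-3 - 2*(-1)²)/6) = -246*(⅓ - (1 - (-3 - 2*1))*(-3 - 2*1)/6) = -246*(⅓ - (1 - (-3 - 2))*(-3 - 2)/6) = -246*(⅓ - ⅙*(1 - 1*(-5))*(-5)) = -246*(⅓ - ⅙*(1 + 5)*(-5)) = -246*(⅓ - ⅙*6*(-5)) = -246*(⅓ + 5) = -246*16/3 = -1312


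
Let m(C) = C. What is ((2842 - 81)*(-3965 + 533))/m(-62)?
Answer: 4737876/31 ≈ 1.5283e+5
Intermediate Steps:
((2842 - 81)*(-3965 + 533))/m(-62) = ((2842 - 81)*(-3965 + 533))/(-62) = (2761*(-3432))*(-1/62) = -9475752*(-1/62) = 4737876/31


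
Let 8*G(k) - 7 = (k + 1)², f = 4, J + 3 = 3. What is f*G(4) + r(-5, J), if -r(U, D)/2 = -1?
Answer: 18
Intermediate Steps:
J = 0 (J = -3 + 3 = 0)
r(U, D) = 2 (r(U, D) = -2*(-1) = 2)
G(k) = 7/8 + (1 + k)²/8 (G(k) = 7/8 + (k + 1)²/8 = 7/8 + (1 + k)²/8)
f*G(4) + r(-5, J) = 4*(7/8 + (1 + 4)²/8) + 2 = 4*(7/8 + (⅛)*5²) + 2 = 4*(7/8 + (⅛)*25) + 2 = 4*(7/8 + 25/8) + 2 = 4*4 + 2 = 16 + 2 = 18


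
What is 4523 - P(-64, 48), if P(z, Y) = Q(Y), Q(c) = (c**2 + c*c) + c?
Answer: -133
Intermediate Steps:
Q(c) = c + 2*c**2 (Q(c) = (c**2 + c**2) + c = 2*c**2 + c = c + 2*c**2)
P(z, Y) = Y*(1 + 2*Y)
4523 - P(-64, 48) = 4523 - 48*(1 + 2*48) = 4523 - 48*(1 + 96) = 4523 - 48*97 = 4523 - 1*4656 = 4523 - 4656 = -133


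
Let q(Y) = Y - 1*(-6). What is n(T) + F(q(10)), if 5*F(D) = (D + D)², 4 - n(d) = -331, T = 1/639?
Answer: 2699/5 ≈ 539.80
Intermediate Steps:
q(Y) = 6 + Y (q(Y) = Y + 6 = 6 + Y)
T = 1/639 ≈ 0.0015649
n(d) = 335 (n(d) = 4 - 1*(-331) = 4 + 331 = 335)
F(D) = 4*D²/5 (F(D) = (D + D)²/5 = (2*D)²/5 = (4*D²)/5 = 4*D²/5)
n(T) + F(q(10)) = 335 + 4*(6 + 10)²/5 = 335 + (⅘)*16² = 335 + (⅘)*256 = 335 + 1024/5 = 2699/5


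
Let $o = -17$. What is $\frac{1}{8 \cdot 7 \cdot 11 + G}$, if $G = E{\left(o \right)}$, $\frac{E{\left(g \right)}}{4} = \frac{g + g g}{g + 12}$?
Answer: $\frac{5}{1992} \approx 0.00251$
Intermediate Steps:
$E{\left(g \right)} = \frac{4 \left(g + g^{2}\right)}{12 + g}$ ($E{\left(g \right)} = 4 \frac{g + g g}{g + 12} = 4 \frac{g + g^{2}}{12 + g} = \frac{4 \left(g + g^{2}\right)}{12 + g}$)
$G = - \frac{1088}{5}$ ($G = 4 \left(-17\right) \frac{1}{12 - 17} \left(1 - 17\right) = 4 \left(-17\right) \frac{1}{-5} \left(-16\right) = 4 \left(-17\right) \left(- \frac{1}{5}\right) \left(-16\right) = - \frac{1088}{5} \approx -217.6$)
$\frac{1}{8 \cdot 7 \cdot 11 + G} = \frac{1}{8 \cdot 7 \cdot 11 - \frac{1088}{5}} = \frac{1}{56 \cdot 11 - \frac{1088}{5}} = \frac{1}{616 - \frac{1088}{5}} = \frac{1}{\frac{1992}{5}} = \frac{5}{1992}$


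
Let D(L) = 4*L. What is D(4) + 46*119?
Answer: 5490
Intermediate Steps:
D(4) + 46*119 = 4*4 + 46*119 = 16 + 5474 = 5490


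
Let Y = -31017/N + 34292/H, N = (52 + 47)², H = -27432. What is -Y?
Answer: 3663439/829818 ≈ 4.4147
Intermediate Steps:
N = 9801 (N = 99² = 9801)
Y = -3663439/829818 (Y = -31017/9801 + 34292/(-27432) = -31017*1/9801 + 34292*(-1/27432) = -10339/3267 - 8573/6858 = -3663439/829818 ≈ -4.4147)
-Y = -1*(-3663439/829818) = 3663439/829818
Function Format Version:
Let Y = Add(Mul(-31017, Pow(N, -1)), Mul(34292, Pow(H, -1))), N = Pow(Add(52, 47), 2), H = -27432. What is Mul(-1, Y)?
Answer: Rational(3663439, 829818) ≈ 4.4147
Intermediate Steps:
N = 9801 (N = Pow(99, 2) = 9801)
Y = Rational(-3663439, 829818) (Y = Add(Mul(-31017, Pow(9801, -1)), Mul(34292, Pow(-27432, -1))) = Add(Mul(-31017, Rational(1, 9801)), Mul(34292, Rational(-1, 27432))) = Add(Rational(-10339, 3267), Rational(-8573, 6858)) = Rational(-3663439, 829818) ≈ -4.4147)
Mul(-1, Y) = Mul(-1, Rational(-3663439, 829818)) = Rational(3663439, 829818)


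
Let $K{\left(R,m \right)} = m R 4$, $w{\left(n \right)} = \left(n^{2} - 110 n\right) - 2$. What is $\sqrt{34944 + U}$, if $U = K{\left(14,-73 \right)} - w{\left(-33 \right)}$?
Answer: $\sqrt{26139} \approx 161.68$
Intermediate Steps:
$w{\left(n \right)} = -2 + n^{2} - 110 n$
$K{\left(R,m \right)} = 4 R m$ ($K{\left(R,m \right)} = R m 4 = 4 R m$)
$U = -8805$ ($U = 4 \cdot 14 \left(-73\right) - \left(-2 + \left(-33\right)^{2} - -3630\right) = -4088 - \left(-2 + 1089 + 3630\right) = -4088 - 4717 = -8805$)
$\sqrt{34944 + U} = \sqrt{34944 - 8805} = \sqrt{26139}$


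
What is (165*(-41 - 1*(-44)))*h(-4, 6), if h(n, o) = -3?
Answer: -1485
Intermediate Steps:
(165*(-41 - 1*(-44)))*h(-4, 6) = (165*(-41 - 1*(-44)))*(-3) = (165*(-41 + 44))*(-3) = (165*3)*(-3) = 495*(-3) = -1485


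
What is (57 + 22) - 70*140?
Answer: -9721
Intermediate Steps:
(57 + 22) - 70*140 = 79 - 9800 = -9721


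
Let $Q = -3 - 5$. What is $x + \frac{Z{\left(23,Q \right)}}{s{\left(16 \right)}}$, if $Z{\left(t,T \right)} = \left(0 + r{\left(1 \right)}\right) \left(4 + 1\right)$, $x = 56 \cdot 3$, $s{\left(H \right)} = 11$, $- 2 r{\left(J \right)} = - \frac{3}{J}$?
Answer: $\frac{3711}{22} \approx 168.68$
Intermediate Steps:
$r{\left(J \right)} = \frac{3}{2 J}$ ($r{\left(J \right)} = - \frac{\left(-3\right) \frac{1}{J}}{2} = \frac{3}{2 J}$)
$Q = -8$ ($Q = -3 - 5 = -8$)
$x = 168$
$Z{\left(t,T \right)} = \frac{15}{2}$ ($Z{\left(t,T \right)} = \left(0 + \frac{3}{2 \cdot 1}\right) \left(4 + 1\right) = \left(0 + \frac{3}{2} \cdot 1\right) 5 = \left(0 + \frac{3}{2}\right) 5 = \frac{3}{2} \cdot 5 = \frac{15}{2}$)
$x + \frac{Z{\left(23,Q \right)}}{s{\left(16 \right)}} = 168 + \frac{15}{2 \cdot 11} = 168 + \frac{15}{2} \cdot \frac{1}{11} = 168 + \frac{15}{22} = \frac{3711}{22}$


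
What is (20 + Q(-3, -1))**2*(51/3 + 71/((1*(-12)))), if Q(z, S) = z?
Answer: 38437/12 ≈ 3203.1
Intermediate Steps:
(20 + Q(-3, -1))**2*(51/3 + 71/((1*(-12)))) = (20 - 3)**2*(51/3 + 71/((1*(-12)))) = 17**2*(51*(1/3) + 71/(-12)) = 289*(17 + 71*(-1/12)) = 289*(17 - 71/12) = 289*(133/12) = 38437/12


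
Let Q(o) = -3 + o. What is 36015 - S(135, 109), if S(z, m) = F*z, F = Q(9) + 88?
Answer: 23325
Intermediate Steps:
F = 94 (F = (-3 + 9) + 88 = 6 + 88 = 94)
S(z, m) = 94*z
36015 - S(135, 109) = 36015 - 94*135 = 36015 - 1*12690 = 36015 - 12690 = 23325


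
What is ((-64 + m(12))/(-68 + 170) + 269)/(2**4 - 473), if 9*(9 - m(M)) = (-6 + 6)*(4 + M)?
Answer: -27383/46614 ≈ -0.58744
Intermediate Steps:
m(M) = 9 (m(M) = 9 - (-6 + 6)*(4 + M)/9 = 9 - 0*(4 + M) = 9 - 1/9*0 = 9 + 0 = 9)
((-64 + m(12))/(-68 + 170) + 269)/(2**4 - 473) = ((-64 + 9)/(-68 + 170) + 269)/(2**4 - 473) = (-55/102 + 269)/(16 - 473) = (-55*1/102 + 269)/(-457) = (-55/102 + 269)*(-1/457) = (27383/102)*(-1/457) = -27383/46614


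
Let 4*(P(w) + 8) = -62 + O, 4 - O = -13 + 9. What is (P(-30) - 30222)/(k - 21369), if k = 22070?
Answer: -60487/1402 ≈ -43.143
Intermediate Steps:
O = 8 (O = 4 - (-13 + 9) = 4 - 1*(-4) = 4 + 4 = 8)
P(w) = -43/2 (P(w) = -8 + (-62 + 8)/4 = -8 + (¼)*(-54) = -8 - 27/2 = -43/2)
(P(-30) - 30222)/(k - 21369) = (-43/2 - 30222)/(22070 - 21369) = -60487/2/701 = -60487/2*1/701 = -60487/1402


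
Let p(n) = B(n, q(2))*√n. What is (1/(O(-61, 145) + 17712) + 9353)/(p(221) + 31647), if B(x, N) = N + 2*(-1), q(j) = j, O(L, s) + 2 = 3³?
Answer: 7899722/26729659 ≈ 0.29554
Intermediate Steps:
O(L, s) = 25 (O(L, s) = -2 + 3³ = -2 + 27 = 25)
B(x, N) = -2 + N (B(x, N) = N - 2 = -2 + N)
p(n) = 0 (p(n) = (-2 + 2)*√n = 0*√n = 0)
(1/(O(-61, 145) + 17712) + 9353)/(p(221) + 31647) = (1/(25 + 17712) + 9353)/(0 + 31647) = (1/17737 + 9353)/31647 = (1/17737 + 9353)*(1/31647) = (165894162/17737)*(1/31647) = 7899722/26729659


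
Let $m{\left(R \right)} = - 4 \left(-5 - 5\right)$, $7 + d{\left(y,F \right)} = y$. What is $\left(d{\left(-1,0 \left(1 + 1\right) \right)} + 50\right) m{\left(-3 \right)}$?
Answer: $1680$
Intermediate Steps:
$d{\left(y,F \right)} = -7 + y$
$m{\left(R \right)} = 40$ ($m{\left(R \right)} = \left(-4\right) \left(-10\right) = 40$)
$\left(d{\left(-1,0 \left(1 + 1\right) \right)} + 50\right) m{\left(-3 \right)} = \left(\left(-7 - 1\right) + 50\right) 40 = \left(-8 + 50\right) 40 = 42 \cdot 40 = 1680$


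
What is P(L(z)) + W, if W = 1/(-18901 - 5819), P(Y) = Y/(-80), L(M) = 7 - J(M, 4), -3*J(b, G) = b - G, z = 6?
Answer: -79/824 ≈ -0.095874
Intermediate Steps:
J(b, G) = -b/3 + G/3 (J(b, G) = -(b - G)/3 = -b/3 + G/3)
L(M) = 17/3 + M/3 (L(M) = 7 - (-M/3 + (1/3)*4) = 7 - (-M/3 + 4/3) = 7 - (4/3 - M/3) = 7 + (-4/3 + M/3) = 17/3 + M/3)
P(Y) = -Y/80 (P(Y) = Y*(-1/80) = -Y/80)
W = -1/24720 (W = 1/(-24720) = -1/24720 ≈ -4.0453e-5)
P(L(z)) + W = -(17/3 + (1/3)*6)/80 - 1/24720 = -(17/3 + 2)/80 - 1/24720 = -1/80*23/3 - 1/24720 = -23/240 - 1/24720 = -79/824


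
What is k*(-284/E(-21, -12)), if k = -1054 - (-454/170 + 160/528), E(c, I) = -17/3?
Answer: -837751436/15895 ≈ -52705.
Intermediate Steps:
E(c, I) = -17/3 (E(c, I) = -17*⅓ = -17/3)
k = -2949829/2805 (k = -1054 - (-454*1/170 + 160*(1/528)) = -1054 - (-227/85 + 10/33) = -1054 - 1*(-6641/2805) = -1054 + 6641/2805 = -2949829/2805 ≈ -1051.6)
k*(-284/E(-21, -12)) = -(-837751436)/(2805*(-17/3)) = -(-837751436)*(-3)/(2805*17) = -2949829/2805*852/17 = -837751436/15895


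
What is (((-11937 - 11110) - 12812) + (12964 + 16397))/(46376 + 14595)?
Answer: -342/3209 ≈ -0.10658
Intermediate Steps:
(((-11937 - 11110) - 12812) + (12964 + 16397))/(46376 + 14595) = ((-23047 - 12812) + 29361)/60971 = (-35859 + 29361)*(1/60971) = -6498*1/60971 = -342/3209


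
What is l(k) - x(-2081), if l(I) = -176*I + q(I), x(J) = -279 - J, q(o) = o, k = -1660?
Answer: 288698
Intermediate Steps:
l(I) = -175*I (l(I) = -176*I + I = -175*I)
l(k) - x(-2081) = -175*(-1660) - (-279 - 1*(-2081)) = 290500 - (-279 + 2081) = 290500 - 1*1802 = 290500 - 1802 = 288698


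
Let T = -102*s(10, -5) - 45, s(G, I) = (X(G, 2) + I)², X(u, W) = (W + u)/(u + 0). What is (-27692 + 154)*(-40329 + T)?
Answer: 28809484536/25 ≈ 1.1524e+9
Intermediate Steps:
X(u, W) = (W + u)/u
s(G, I) = (I + (2 + G)/G)² (s(G, I) = ((2 + G)/G + I)² = (I + (2 + G)/G)²)
T = -37947/25 (T = -102*(2 + 10 + 10*(-5))²/10² - 45 = -51*(2 + 10 - 50)²/50 - 45 = -51*(-38)²/50 - 45 = -51*1444/50 - 45 = -102*361/25 - 45 = -36822/25 - 45 = -37947/25 ≈ -1517.9)
(-27692 + 154)*(-40329 + T) = (-27692 + 154)*(-40329 - 37947/25) = -27538*(-1046172/25) = 28809484536/25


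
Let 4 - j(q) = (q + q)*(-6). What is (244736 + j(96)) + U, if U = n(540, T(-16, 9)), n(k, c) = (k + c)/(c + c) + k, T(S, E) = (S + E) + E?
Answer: 493135/2 ≈ 2.4657e+5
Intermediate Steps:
T(S, E) = S + 2*E (T(S, E) = (E + S) + E = S + 2*E)
j(q) = 4 + 12*q (j(q) = 4 - (q + q)*(-6) = 4 - 2*q*(-6) = 4 - (-12)*q = 4 + 12*q)
n(k, c) = k + (c + k)/(2*c) (n(k, c) = (c + k)/((2*c)) + k = (c + k)*(1/(2*c)) + k = (c + k)/(2*c) + k = k + (c + k)/(2*c))
U = 1351/2 (U = ½ + 540 + (½)*540/(-16 + 2*9) = ½ + 540 + (½)*540/(-16 + 18) = ½ + 540 + (½)*540/2 = ½ + 540 + (½)*540*(½) = ½ + 540 + 135 = 1351/2 ≈ 675.50)
(244736 + j(96)) + U = (244736 + (4 + 12*96)) + 1351/2 = (244736 + (4 + 1152)) + 1351/2 = (244736 + 1156) + 1351/2 = 245892 + 1351/2 = 493135/2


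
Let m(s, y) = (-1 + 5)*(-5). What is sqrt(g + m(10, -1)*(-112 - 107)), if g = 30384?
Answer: 2*sqrt(8691) ≈ 186.45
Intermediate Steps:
m(s, y) = -20 (m(s, y) = 4*(-5) = -20)
sqrt(g + m(10, -1)*(-112 - 107)) = sqrt(30384 - 20*(-112 - 107)) = sqrt(30384 - 20*(-219)) = sqrt(30384 + 4380) = sqrt(34764) = 2*sqrt(8691)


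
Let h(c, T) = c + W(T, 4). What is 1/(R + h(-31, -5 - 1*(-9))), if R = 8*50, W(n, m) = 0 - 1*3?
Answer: 1/366 ≈ 0.0027322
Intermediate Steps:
W(n, m) = -3 (W(n, m) = 0 - 3 = -3)
R = 400
h(c, T) = -3 + c (h(c, T) = c - 3 = -3 + c)
1/(R + h(-31, -5 - 1*(-9))) = 1/(400 + (-3 - 31)) = 1/(400 - 34) = 1/366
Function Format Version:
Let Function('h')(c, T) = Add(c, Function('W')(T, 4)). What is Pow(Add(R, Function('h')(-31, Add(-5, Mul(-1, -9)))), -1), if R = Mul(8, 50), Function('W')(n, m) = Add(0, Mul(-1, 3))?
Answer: Rational(1, 366) ≈ 0.0027322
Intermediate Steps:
Function('W')(n, m) = -3 (Function('W')(n, m) = Add(0, -3) = -3)
R = 400
Function('h')(c, T) = Add(-3, c) (Function('h')(c, T) = Add(c, -3) = Add(-3, c))
Pow(Add(R, Function('h')(-31, Add(-5, Mul(-1, -9)))), -1) = Pow(Add(400, Add(-3, -31)), -1) = Pow(Add(400, -34), -1) = Pow(366, -1) = Rational(1, 366)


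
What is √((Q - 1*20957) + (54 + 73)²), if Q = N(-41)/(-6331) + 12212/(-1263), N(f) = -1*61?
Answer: I*√309304769535541689/7996053 ≈ 69.553*I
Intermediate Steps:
N(f) = -61
Q = -77237129/7996053 (Q = -61/(-6331) + 12212/(-1263) = -61*(-1/6331) + 12212*(-1/1263) = 61/6331 - 12212/1263 = -77237129/7996053 ≈ -9.6594)
√((Q - 1*20957) + (54 + 73)²) = √((-77237129/7996053 - 1*20957) + (54 + 73)²) = √((-77237129/7996053 - 20957) + 127²) = √(-167650519850/7996053 + 16129) = √(-38682181013/7996053) = I*√309304769535541689/7996053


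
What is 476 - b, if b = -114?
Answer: 590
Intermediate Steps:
476 - b = 476 - 1*(-114) = 476 + 114 = 590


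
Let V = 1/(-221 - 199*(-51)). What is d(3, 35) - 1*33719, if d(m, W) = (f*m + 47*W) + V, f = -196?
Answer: -699620039/21420 ≈ -32662.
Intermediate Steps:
V = 1/21420 (V = -1/51/(-420) = -1/420*(-1/51) = 1/21420 ≈ 4.6685e-5)
d(m, W) = 1/21420 - 196*m + 47*W (d(m, W) = (-196*m + 47*W) + 1/21420 = 1/21420 - 196*m + 47*W)
d(3, 35) - 1*33719 = (1/21420 - 196*3 + 47*35) - 1*33719 = (1/21420 - 588 + 1645) - 33719 = 22640941/21420 - 33719 = -699620039/21420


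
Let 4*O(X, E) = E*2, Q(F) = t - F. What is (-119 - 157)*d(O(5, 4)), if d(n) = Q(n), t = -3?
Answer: 1380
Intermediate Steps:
Q(F) = -3 - F
O(X, E) = E/2 (O(X, E) = (E*2)/4 = (2*E)/4 = E/2)
d(n) = -3 - n
(-119 - 157)*d(O(5, 4)) = (-119 - 157)*(-3 - 4/2) = -276*(-3 - 1*2) = -276*(-3 - 2) = -276*(-5) = 1380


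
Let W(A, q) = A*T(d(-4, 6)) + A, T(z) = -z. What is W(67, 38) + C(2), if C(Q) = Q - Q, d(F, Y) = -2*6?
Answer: 871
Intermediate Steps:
d(F, Y) = -12
C(Q) = 0
W(A, q) = 13*A (W(A, q) = A*(-1*(-12)) + A = A*12 + A = 12*A + A = 13*A)
W(67, 38) + C(2) = 13*67 + 0 = 871 + 0 = 871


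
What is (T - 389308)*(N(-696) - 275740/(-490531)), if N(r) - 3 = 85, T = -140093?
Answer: -22998486001668/490531 ≈ -4.6885e+7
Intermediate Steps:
N(r) = 88 (N(r) = 3 + 85 = 88)
(T - 389308)*(N(-696) - 275740/(-490531)) = (-140093 - 389308)*(88 - 275740/(-490531)) = -529401*(88 - 275740*(-1/490531)) = -529401*(88 + 275740/490531) = -529401*43442468/490531 = -22998486001668/490531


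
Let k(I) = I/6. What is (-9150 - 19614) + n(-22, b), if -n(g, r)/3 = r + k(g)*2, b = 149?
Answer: -29189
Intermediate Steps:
k(I) = I/6 (k(I) = I*(⅙) = I/6)
n(g, r) = -g - 3*r (n(g, r) = -3*(r + (g/6)*2) = -3*(r + g/3) = -g - 3*r)
(-9150 - 19614) + n(-22, b) = (-9150 - 19614) + (-1*(-22) - 3*149) = -28764 + (22 - 447) = -28764 - 425 = -29189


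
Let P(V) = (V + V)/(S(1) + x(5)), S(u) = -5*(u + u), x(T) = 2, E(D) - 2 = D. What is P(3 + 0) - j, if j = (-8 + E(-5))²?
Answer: -487/4 ≈ -121.75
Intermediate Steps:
E(D) = 2 + D
S(u) = -10*u
P(V) = -V/4 (P(V) = (V + V)/(-10*1 + 2) = (2*V)/(-10 + 2) = (2*V)/(-8) = (2*V)*(-⅛) = -V/4)
j = 121 (j = (-8 + (2 - 5))² = (-8 - 3)² = (-11)² = 121)
P(3 + 0) - j = -(3 + 0)/4 - 1*121 = -¼*3 - 121 = -¾ - 121 = -487/4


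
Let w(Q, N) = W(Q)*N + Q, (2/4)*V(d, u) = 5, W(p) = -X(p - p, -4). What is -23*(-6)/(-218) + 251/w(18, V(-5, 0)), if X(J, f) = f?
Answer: 23357/6322 ≈ 3.6946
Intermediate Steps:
W(p) = 4 (W(p) = -1*(-4) = 4)
V(d, u) = 10 (V(d, u) = 2*5 = 10)
w(Q, N) = Q + 4*N (w(Q, N) = 4*N + Q = Q + 4*N)
-23*(-6)/(-218) + 251/w(18, V(-5, 0)) = -23*(-6)/(-218) + 251/(18 + 4*10) = 138*(-1/218) + 251/(18 + 40) = -69/109 + 251/58 = 23357/6322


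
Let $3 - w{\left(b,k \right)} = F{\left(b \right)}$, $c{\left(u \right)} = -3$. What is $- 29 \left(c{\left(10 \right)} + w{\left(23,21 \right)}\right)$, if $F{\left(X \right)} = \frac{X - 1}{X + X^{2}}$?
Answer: $\frac{319}{276} \approx 1.1558$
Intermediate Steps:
$F{\left(X \right)} = \frac{-1 + X}{X + X^{2}}$
$w{\left(b,k \right)} = 3 - \frac{-1 + b}{b \left(1 + b\right)}$
$- 29 \left(c{\left(10 \right)} + w{\left(23,21 \right)}\right) = - 29 \left(-3 + \frac{1 - 23 + 3 \cdot 23 \left(1 + 23\right)}{23 \left(1 + 23\right)}\right) = - 29 \left(-3 + \frac{1 - 23 + 3 \cdot 23 \cdot 24}{23 \cdot 24}\right) = - 29 \left(-3 + \frac{1}{23} \cdot \frac{1}{24} \left(1 - 23 + 1656\right)\right) = - 29 \left(-3 + \frac{1}{23} \cdot \frac{1}{24} \cdot 1634\right) = - 29 \left(-3 + \frac{817}{276}\right) = \left(-29\right) \left(- \frac{11}{276}\right) = \frac{319}{276}$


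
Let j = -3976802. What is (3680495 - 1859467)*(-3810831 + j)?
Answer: -14181497746724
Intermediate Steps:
(3680495 - 1859467)*(-3810831 + j) = (3680495 - 1859467)*(-3810831 - 3976802) = 1821028*(-7787633) = -14181497746724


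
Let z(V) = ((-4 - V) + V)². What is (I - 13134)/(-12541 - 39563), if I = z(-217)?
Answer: 6559/26052 ≈ 0.25177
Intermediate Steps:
z(V) = 16 (z(V) = (-4)² = 16)
I = 16
(I - 13134)/(-12541 - 39563) = (16 - 13134)/(-12541 - 39563) = -13118/(-52104) = -13118*(-1/52104) = 6559/26052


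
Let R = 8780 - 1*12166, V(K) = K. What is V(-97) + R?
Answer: -3483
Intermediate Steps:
R = -3386 (R = 8780 - 12166 = -3386)
V(-97) + R = -97 - 3386 = -3483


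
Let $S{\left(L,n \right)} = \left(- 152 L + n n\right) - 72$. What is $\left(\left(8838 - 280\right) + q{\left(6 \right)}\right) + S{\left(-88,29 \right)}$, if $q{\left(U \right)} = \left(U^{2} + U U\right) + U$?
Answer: $22781$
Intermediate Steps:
$S{\left(L,n \right)} = -72 + n^{2} - 152 L$ ($S{\left(L,n \right)} = \left(- 152 L + n^{2}\right) - 72 = \left(n^{2} - 152 L\right) - 72 = -72 + n^{2} - 152 L$)
$q{\left(U \right)} = U + 2 U^{2}$ ($q{\left(U \right)} = \left(U^{2} + U^{2}\right) + U = 2 U^{2} + U = U + 2 U^{2}$)
$\left(\left(8838 - 280\right) + q{\left(6 \right)}\right) + S{\left(-88,29 \right)} = \left(\left(8838 - 280\right) + 6 \left(1 + 2 \cdot 6\right)\right) - \left(-13304 - 841\right) = \left(\left(8838 - 280\right) + 6 \left(1 + 12\right)\right) + \left(-72 + 841 + 13376\right) = \left(8558 + 6 \cdot 13\right) + 14145 = \left(8558 + 78\right) + 14145 = 8636 + 14145 = 22781$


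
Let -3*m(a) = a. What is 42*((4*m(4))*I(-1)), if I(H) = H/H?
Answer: -224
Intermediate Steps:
I(H) = 1
m(a) = -a/3
42*((4*m(4))*I(-1)) = 42*((4*(-⅓*4))*1) = 42*((4*(-4/3))*1) = 42*(-16/3*1) = 42*(-16/3) = -224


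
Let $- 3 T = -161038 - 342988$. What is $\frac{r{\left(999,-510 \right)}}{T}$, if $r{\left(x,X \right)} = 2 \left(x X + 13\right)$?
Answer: $- \frac{1528431}{252013} \approx -6.0649$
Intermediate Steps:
$r{\left(x,X \right)} = 26 + 2 X x$ ($r{\left(x,X \right)} = 2 \left(X x + 13\right) = 2 \left(13 + X x\right) = 26 + 2 X x$)
$T = \frac{504026}{3}$ ($T = - \frac{-161038 - 342988}{3} = \left(- \frac{1}{3}\right) \left(-504026\right) = \frac{504026}{3} \approx 1.6801 \cdot 10^{5}$)
$\frac{r{\left(999,-510 \right)}}{T} = \frac{26 + 2 \left(-510\right) 999}{\frac{504026}{3}} = \left(26 - 1018980\right) \frac{3}{504026} = \left(-1018954\right) \frac{3}{504026} = - \frac{1528431}{252013}$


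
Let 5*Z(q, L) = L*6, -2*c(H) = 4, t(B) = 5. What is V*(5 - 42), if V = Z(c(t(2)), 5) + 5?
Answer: -407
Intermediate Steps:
c(H) = -2 (c(H) = -1/2*4 = -2)
Z(q, L) = 6*L/5 (Z(q, L) = (L*6)/5 = (6*L)/5 = 6*L/5)
V = 11 (V = (6/5)*5 + 5 = 6 + 5 = 11)
V*(5 - 42) = 11*(5 - 42) = 11*(-37) = -407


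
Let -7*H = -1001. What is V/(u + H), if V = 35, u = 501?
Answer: 5/92 ≈ 0.054348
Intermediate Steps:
H = 143 (H = -1/7*(-1001) = 143)
V/(u + H) = 35/(501 + 143) = 35/644 = (1/644)*35 = 5/92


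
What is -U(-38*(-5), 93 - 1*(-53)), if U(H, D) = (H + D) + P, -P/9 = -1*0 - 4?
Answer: -372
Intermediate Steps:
P = 36 (P = -9*(-1*0 - 4) = -9*(0 - 4) = -9*(-4) = 36)
U(H, D) = 36 + D + H (U(H, D) = (H + D) + 36 = (D + H) + 36 = 36 + D + H)
-U(-38*(-5), 93 - 1*(-53)) = -(36 + (93 - 1*(-53)) - 38*(-5)) = -(36 + (93 + 53) + 190) = -(36 + 146 + 190) = -1*372 = -372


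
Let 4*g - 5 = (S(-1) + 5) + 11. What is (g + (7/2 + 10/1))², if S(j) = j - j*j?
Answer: 5329/16 ≈ 333.06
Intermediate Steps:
S(j) = j - j²
g = 19/4 (g = 5/4 + ((-(1 - 1*(-1)) + 5) + 11)/4 = 5/4 + ((-(1 + 1) + 5) + 11)/4 = 5/4 + ((-1*2 + 5) + 11)/4 = 5/4 + ((-2 + 5) + 11)/4 = 5/4 + (3 + 11)/4 = 5/4 + (¼)*14 = 5/4 + 7/2 = 19/4 ≈ 4.7500)
(g + (7/2 + 10/1))² = (19/4 + (7/2 + 10/1))² = (19/4 + (7*(½) + 10*1))² = (19/4 + (7/2 + 10))² = (19/4 + 27/2)² = (73/4)² = 5329/16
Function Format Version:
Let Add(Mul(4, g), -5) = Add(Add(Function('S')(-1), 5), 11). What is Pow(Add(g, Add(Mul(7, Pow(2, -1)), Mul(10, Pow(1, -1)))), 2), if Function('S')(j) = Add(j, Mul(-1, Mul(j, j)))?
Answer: Rational(5329, 16) ≈ 333.06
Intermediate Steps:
Function('S')(j) = Add(j, Mul(-1, Pow(j, 2)))
g = Rational(19, 4) (g = Add(Rational(5, 4), Mul(Rational(1, 4), Add(Add(Mul(-1, Add(1, Mul(-1, -1))), 5), 11))) = Add(Rational(5, 4), Mul(Rational(1, 4), Add(Add(Mul(-1, Add(1, 1)), 5), 11))) = Add(Rational(5, 4), Mul(Rational(1, 4), Add(Add(Mul(-1, 2), 5), 11))) = Add(Rational(5, 4), Mul(Rational(1, 4), Add(Add(-2, 5), 11))) = Add(Rational(5, 4), Mul(Rational(1, 4), Add(3, 11))) = Add(Rational(5, 4), Mul(Rational(1, 4), 14)) = Add(Rational(5, 4), Rational(7, 2)) = Rational(19, 4) ≈ 4.7500)
Pow(Add(g, Add(Mul(7, Pow(2, -1)), Mul(10, Pow(1, -1)))), 2) = Pow(Add(Rational(19, 4), Add(Mul(7, Pow(2, -1)), Mul(10, Pow(1, -1)))), 2) = Pow(Add(Rational(19, 4), Add(Mul(7, Rational(1, 2)), Mul(10, 1))), 2) = Pow(Add(Rational(19, 4), Add(Rational(7, 2), 10)), 2) = Pow(Add(Rational(19, 4), Rational(27, 2)), 2) = Pow(Rational(73, 4), 2) = Rational(5329, 16)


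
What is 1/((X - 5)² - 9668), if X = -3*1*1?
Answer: -1/9604 ≈ -0.00010412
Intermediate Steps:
X = -3 (X = -3*1 = -3)
1/((X - 5)² - 9668) = 1/((-3 - 5)² - 9668) = 1/((-8)² - 9668) = 1/(64 - 9668) = 1/(-9604) = -1/9604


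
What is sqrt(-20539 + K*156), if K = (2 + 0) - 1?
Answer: I*sqrt(20383) ≈ 142.77*I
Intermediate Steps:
K = 1 (K = 2 - 1 = 1)
sqrt(-20539 + K*156) = sqrt(-20539 + 1*156) = sqrt(-20539 + 156) = sqrt(-20383) = I*sqrt(20383)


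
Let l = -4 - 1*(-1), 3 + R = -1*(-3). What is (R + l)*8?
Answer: -24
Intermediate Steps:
R = 0 (R = -3 - 1*(-3) = -3 + 3 = 0)
l = -3 (l = -4 + 1 = -3)
(R + l)*8 = (0 - 3)*8 = -3*8 = -24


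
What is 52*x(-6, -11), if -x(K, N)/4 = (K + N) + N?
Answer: 5824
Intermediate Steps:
x(K, N) = -8*N - 4*K (x(K, N) = -4*((K + N) + N) = -4*(K + 2*N) = -8*N - 4*K)
52*x(-6, -11) = 52*(-8*(-11) - 4*(-6)) = 52*(88 + 24) = 52*112 = 5824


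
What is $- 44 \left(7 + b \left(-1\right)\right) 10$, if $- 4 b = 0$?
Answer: $-3080$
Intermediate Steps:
$b = 0$ ($b = \left(- \frac{1}{4}\right) 0 = 0$)
$- 44 \left(7 + b \left(-1\right)\right) 10 = - 44 \left(7 + 0 \left(-1\right)\right) 10 = - 44 \left(7 + 0\right) 10 = \left(-44\right) 7 \cdot 10 = \left(-308\right) 10 = -3080$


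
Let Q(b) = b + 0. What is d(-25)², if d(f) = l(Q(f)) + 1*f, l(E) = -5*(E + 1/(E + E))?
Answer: 1002001/100 ≈ 10020.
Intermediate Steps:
Q(b) = b
l(E) = -5*E - 5/(2*E) (l(E) = -5*(E + 1/(2*E)) = -5*E - 5/(2*E))
d(f) = -4*f - 5/(2*f) (d(f) = (-5*f - 5/(2*f)) + 1*f = (-5*f - 5/(2*f)) + f = -4*f - 5/(2*f))
d(-25)² = (-4*(-25) - 5/2/(-25))² = (100 - 5/2*(-1/25))² = (100 + ⅒)² = (1001/10)² = 1002001/100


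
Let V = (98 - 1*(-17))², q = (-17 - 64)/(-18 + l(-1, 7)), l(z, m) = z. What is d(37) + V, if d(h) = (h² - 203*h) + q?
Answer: 134658/19 ≈ 7087.3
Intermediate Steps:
q = 81/19 (q = (-17 - 64)/(-18 - 1) = -81/(-19) = -81*(-1/19) = 81/19 ≈ 4.2632)
d(h) = 81/19 + h² - 203*h (d(h) = (h² - 203*h) + 81/19 = 81/19 + h² - 203*h)
V = 13225 (V = (98 + 17)² = 115² = 13225)
d(37) + V = (81/19 + 37² - 203*37) + 13225 = (81/19 + 1369 - 7511) + 13225 = -116617/19 + 13225 = 134658/19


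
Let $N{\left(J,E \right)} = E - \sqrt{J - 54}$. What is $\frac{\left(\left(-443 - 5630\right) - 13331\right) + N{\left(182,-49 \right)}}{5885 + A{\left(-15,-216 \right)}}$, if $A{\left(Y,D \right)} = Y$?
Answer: $- \frac{19453}{5870} - \frac{4 \sqrt{2}}{2935} \approx -3.3159$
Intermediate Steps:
$N{\left(J,E \right)} = E - \sqrt{-54 + J}$
$\frac{\left(\left(-443 - 5630\right) - 13331\right) + N{\left(182,-49 \right)}}{5885 + A{\left(-15,-216 \right)}} = \frac{\left(\left(-443 - 5630\right) - 13331\right) - \left(49 + \sqrt{-54 + 182}\right)}{5885 - 15} = \frac{\left(-6073 - 13331\right) - \left(49 + \sqrt{128}\right)}{5870} = \left(-19404 - \left(49 + 8 \sqrt{2}\right)\right) \frac{1}{5870} = \left(-19453 - 8 \sqrt{2}\right) \frac{1}{5870} = - \frac{19453}{5870} - \frac{4 \sqrt{2}}{2935}$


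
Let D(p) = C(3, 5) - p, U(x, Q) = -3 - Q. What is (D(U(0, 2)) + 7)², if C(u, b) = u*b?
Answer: 729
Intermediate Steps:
C(u, b) = b*u
D(p) = 15 - p (D(p) = 5*3 - p = 15 - p)
(D(U(0, 2)) + 7)² = ((15 - (-3 - 1*2)) + 7)² = ((15 - (-3 - 2)) + 7)² = ((15 - 1*(-5)) + 7)² = ((15 + 5) + 7)² = (20 + 7)² = 27² = 729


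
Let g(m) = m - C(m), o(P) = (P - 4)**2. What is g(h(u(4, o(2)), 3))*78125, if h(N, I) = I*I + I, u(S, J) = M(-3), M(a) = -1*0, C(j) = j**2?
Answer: -10312500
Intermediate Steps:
o(P) = (-4 + P)**2
M(a) = 0
u(S, J) = 0
h(N, I) = I + I**2 (h(N, I) = I**2 + I = I + I**2)
g(m) = m - m**2
g(h(u(4, o(2)), 3))*78125 = ((3*(1 + 3))*(1 - 3*(1 + 3)))*78125 = ((3*4)*(1 - 3*4))*78125 = (12*(1 - 1*12))*78125 = (12*(1 - 12))*78125 = (12*(-11))*78125 = -132*78125 = -10312500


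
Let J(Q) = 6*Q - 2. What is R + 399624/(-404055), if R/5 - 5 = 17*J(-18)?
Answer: -1256070833/134685 ≈ -9326.0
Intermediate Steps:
J(Q) = -2 + 6*Q
R = -9325 (R = 25 + 5*(17*(-2 + 6*(-18))) = 25 + 5*(17*(-2 - 108)) = 25 + 5*(17*(-110)) = 25 + 5*(-1870) = 25 - 9350 = -9325)
R + 399624/(-404055) = -9325 + 399624/(-404055) = -9325 + 399624*(-1/404055) = -9325 - 133208/134685 = -1256070833/134685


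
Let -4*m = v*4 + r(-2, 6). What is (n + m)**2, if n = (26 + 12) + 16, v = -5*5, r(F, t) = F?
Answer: 25281/4 ≈ 6320.3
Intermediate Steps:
v = -25
n = 54 (n = 38 + 16 = 54)
m = 51/2 (m = -(-25*4 - 2)/4 = -(-100 - 2)/4 = -1/4*(-102) = 51/2 ≈ 25.500)
(n + m)**2 = (54 + 51/2)**2 = (159/2)**2 = 25281/4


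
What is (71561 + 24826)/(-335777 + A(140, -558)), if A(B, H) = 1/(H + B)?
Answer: -13429922/46784929 ≈ -0.28706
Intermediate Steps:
A(B, H) = 1/(B + H)
(71561 + 24826)/(-335777 + A(140, -558)) = (71561 + 24826)/(-335777 + 1/(140 - 558)) = 96387/(-335777 + 1/(-418)) = 96387/(-335777 - 1/418) = 96387/(-140354787/418) = 96387*(-418/140354787) = -13429922/46784929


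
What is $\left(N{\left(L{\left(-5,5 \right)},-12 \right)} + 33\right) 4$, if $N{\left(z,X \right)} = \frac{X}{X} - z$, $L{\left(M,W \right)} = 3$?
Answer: $124$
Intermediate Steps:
$N{\left(z,X \right)} = 1 - z$
$\left(N{\left(L{\left(-5,5 \right)},-12 \right)} + 33\right) 4 = \left(\left(1 - 3\right) + 33\right) 4 = \left(-2 + 33\right) 4 = 31 \cdot 4 = 124$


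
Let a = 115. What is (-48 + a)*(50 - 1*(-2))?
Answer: 3484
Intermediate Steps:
(-48 + a)*(50 - 1*(-2)) = (-48 + 115)*(50 - 1*(-2)) = 67*(50 + 2) = 67*52 = 3484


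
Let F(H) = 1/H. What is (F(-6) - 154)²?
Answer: 855625/36 ≈ 23767.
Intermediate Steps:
(F(-6) - 154)² = (1/(-6) - 154)² = (-⅙ - 154)² = (-925/6)² = 855625/36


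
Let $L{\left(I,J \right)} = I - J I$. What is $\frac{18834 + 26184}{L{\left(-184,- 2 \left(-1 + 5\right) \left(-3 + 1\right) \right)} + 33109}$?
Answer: $\frac{45018}{35869} \approx 1.2551$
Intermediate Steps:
$L{\left(I,J \right)} = I - I J$
$\frac{18834 + 26184}{L{\left(-184,- 2 \left(-1 + 5\right) \left(-3 + 1\right) \right)} + 33109} = \frac{18834 + 26184}{- 184 \left(1 - - 2 \left(-1 + 5\right) \left(-3 + 1\right)\right) + 33109} = \frac{45018}{- 184 \left(1 - \left(-2\right) 4 \left(-2\right)\right) + 33109} = \frac{45018}{- 184 \left(1 - \left(-8\right) \left(-2\right)\right) + 33109} = \frac{45018}{- 184 \left(1 - 16\right) + 33109} = \frac{45018}{\left(-184\right) \left(-15\right) + 33109} = \frac{45018}{2760 + 33109} = \frac{45018}{35869}$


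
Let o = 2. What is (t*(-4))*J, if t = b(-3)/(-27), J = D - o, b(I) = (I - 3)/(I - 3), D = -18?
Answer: -80/27 ≈ -2.9630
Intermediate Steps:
b(I) = 1 (b(I) = (-3 + I)/(-3 + I) = 1)
J = -20 (J = -18 - 1*2 = -18 - 2 = -20)
t = -1/27 (t = 1/(-27) = 1*(-1/27) = -1/27 ≈ -0.037037)
(t*(-4))*J = -1/27*(-4)*(-20) = (4/27)*(-20) = -80/27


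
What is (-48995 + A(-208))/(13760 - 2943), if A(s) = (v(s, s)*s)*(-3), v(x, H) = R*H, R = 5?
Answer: -697955/10817 ≈ -64.524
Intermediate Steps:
v(x, H) = 5*H
A(s) = -15*s² (A(s) = ((5*s)*s)*(-3) = (5*s²)*(-3) = -15*s²)
(-48995 + A(-208))/(13760 - 2943) = (-48995 - 15*(-208)²)/(13760 - 2943) = (-48995 - 15*43264)/10817 = (-48995 - 648960)*(1/10817) = -697955*1/10817 = -697955/10817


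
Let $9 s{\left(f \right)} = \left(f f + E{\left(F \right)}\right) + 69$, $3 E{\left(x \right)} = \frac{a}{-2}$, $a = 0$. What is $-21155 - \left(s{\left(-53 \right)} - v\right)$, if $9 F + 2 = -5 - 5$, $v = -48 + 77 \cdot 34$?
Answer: $- \frac{170143}{9} \approx -18905.0$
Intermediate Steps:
$v = 2570$ ($v = -48 + 2618 = 2570$)
$F = - \frac{4}{3}$ ($F = - \frac{2}{9} + \frac{-5 - 5}{9} = - \frac{2}{9} + \frac{1}{9} \left(-10\right) = - \frac{2}{9} - \frac{10}{9} = - \frac{4}{3} \approx -1.3333$)
$E{\left(x \right)} = 0$ ($E{\left(x \right)} = \frac{0 \frac{1}{-2}}{3} = \frac{0 \left(- \frac{1}{2}\right)}{3} = \frac{1}{3} \cdot 0 = 0$)
$s{\left(f \right)} = \frac{23}{3} + \frac{f^{2}}{9}$ ($s{\left(f \right)} = \frac{\left(f f + 0\right) + 69}{9} = \frac{\left(f^{2} + 0\right) + 69}{9} = \frac{f^{2} + 69}{9} = \frac{69 + f^{2}}{9} = \frac{23}{3} + \frac{f^{2}}{9}$)
$-21155 - \left(s{\left(-53 \right)} - v\right) = -21155 - \left(\left(\frac{23}{3} + \frac{\left(-53\right)^{2}}{9}\right) - 2570\right) = -21155 - \left(\left(\frac{23}{3} + \frac{1}{9} \cdot 2809\right) - 2570\right) = -21155 - \left(\left(\frac{23}{3} + \frac{2809}{9}\right) - 2570\right) = -21155 - \left(\frac{2878}{9} - 2570\right) = -21155 - - \frac{20252}{9} = -21155 + \frac{20252}{9} = - \frac{170143}{9}$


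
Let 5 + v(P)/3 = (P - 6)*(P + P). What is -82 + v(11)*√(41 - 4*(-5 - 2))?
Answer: -82 + 315*√69 ≈ 2534.6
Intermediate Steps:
v(P) = -15 + 6*P*(-6 + P) (v(P) = -15 + 3*((P - 6)*(P + P)) = -15 + 3*((-6 + P)*(2*P)) = -15 + 3*(2*P*(-6 + P)) = -15 + 6*P*(-6 + P))
-82 + v(11)*√(41 - 4*(-5 - 2)) = -82 + (-15 - 36*11 + 6*11²)*√(41 - 4*(-5 - 2)) = -82 + (-15 - 396 + 6*121)*√(41 - 4*(-7)) = -82 + (-15 - 396 + 726)*√(41 + 28) = -82 + 315*√69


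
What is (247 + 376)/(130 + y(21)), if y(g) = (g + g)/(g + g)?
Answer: 623/131 ≈ 4.7557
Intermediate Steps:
y(g) = 1 (y(g) = (2*g)/((2*g)) = (2*g)*(1/(2*g)) = 1)
(247 + 376)/(130 + y(21)) = (247 + 376)/(130 + 1) = 623/131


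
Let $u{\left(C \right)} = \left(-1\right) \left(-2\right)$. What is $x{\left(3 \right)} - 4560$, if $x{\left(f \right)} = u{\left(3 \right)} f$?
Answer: $-4554$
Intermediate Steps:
$u{\left(C \right)} = 2$
$x{\left(f \right)} = 2 f$
$x{\left(3 \right)} - 4560 = 2 \cdot 3 - 4560 = 6 - 4560 = -4554$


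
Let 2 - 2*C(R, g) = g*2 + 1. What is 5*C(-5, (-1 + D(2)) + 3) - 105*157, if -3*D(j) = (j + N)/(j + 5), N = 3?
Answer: -692635/42 ≈ -16491.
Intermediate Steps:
D(j) = -(3 + j)/(3*(5 + j)) (D(j) = -(j + 3)/(3*(j + 5)) = -(3 + j)/(3*(5 + j)))
C(R, g) = ½ - g (C(R, g) = 1 - (g*2 + 1)/2 = 1 - (2*g + 1)/2 = 1 - (1 + 2*g)/2 = 1 + (-½ - g) = ½ - g)
5*C(-5, (-1 + D(2)) + 3) - 105*157 = 5*(½ - ((-1 + (-3 - 1*2)/(3*(5 + 2))) + 3)) - 105*157 = 5*(½ - ((-1 + (⅓)*(-3 - 2)/7) + 3)) - 16485 = 5*(½ - ((-1 + (⅓)*(⅐)*(-5)) + 3)) - 16485 = 5*(½ - ((-1 - 5/21) + 3)) - 16485 = 5*(½ - (-26/21 + 3)) - 16485 = 5*(½ - 1*37/21) - 16485 = 5*(½ - 37/21) - 16485 = 5*(-53/42) - 16485 = -265/42 - 16485 = -692635/42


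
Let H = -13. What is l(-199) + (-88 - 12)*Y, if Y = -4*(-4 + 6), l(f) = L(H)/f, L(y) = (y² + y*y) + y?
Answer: 158875/199 ≈ 798.37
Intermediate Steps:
L(y) = y + 2*y² (L(y) = (y² + y²) + y = 2*y² + y = y + 2*y²)
l(f) = 325/f (l(f) = (-13*(1 + 2*(-13)))/f = (-13*(1 - 26))/f = (-13*(-25))/f = 325/f)
Y = -8 (Y = -4*2 = -8)
l(-199) + (-88 - 12)*Y = 325/(-199) + (-88 - 12)*(-8) = 325*(-1/199) - 100*(-8) = -325/199 + 800 = 158875/199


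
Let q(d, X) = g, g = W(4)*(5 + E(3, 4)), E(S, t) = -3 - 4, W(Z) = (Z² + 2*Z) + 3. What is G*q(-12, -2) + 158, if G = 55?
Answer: -2812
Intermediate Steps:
W(Z) = 3 + Z² + 2*Z
E(S, t) = -7
g = -54 (g = (3 + 4² + 2*4)*(5 - 7) = (3 + 16 + 8)*(-2) = 27*(-2) = -54)
q(d, X) = -54
G*q(-12, -2) + 158 = 55*(-54) + 158 = -2970 + 158 = -2812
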